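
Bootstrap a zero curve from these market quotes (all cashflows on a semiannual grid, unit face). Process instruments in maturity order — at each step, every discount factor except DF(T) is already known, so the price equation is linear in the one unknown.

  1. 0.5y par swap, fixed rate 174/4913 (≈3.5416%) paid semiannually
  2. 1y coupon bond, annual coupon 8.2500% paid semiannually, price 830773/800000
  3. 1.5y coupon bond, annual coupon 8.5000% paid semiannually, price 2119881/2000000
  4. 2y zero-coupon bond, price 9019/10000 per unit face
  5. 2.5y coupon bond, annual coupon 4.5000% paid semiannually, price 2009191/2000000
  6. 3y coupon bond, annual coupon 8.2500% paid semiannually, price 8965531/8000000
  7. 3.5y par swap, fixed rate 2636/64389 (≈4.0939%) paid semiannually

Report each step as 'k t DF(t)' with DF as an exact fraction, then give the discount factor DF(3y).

1 1/2 4913/5000
2 1 599/625
3 3/2 586/625
4 2 9019/10000
5 5/2 8993/10000
6 3 8909/10000
7 7/2 4341/5000
DF(3y) = 8909/10000 ≈ 0.890900

step 1 [0.5y] swap r/2=87/4913: DF=(1 − 87/4913·(0))/(1+87/4913) = 4913/5000 ≈ 0.982600
step 2 [1y] bond c/2=33/800: DF=(830773/800000 − 33/800·(0.982600))/(1+33/800) = 599/625 ≈ 0.958400
step 3 [1.5y] bond c/2=17/400: DF=(2119881/2000000 − 17/400·(0.982600+0.958400))/(1+17/400) = 586/625 ≈ 0.937600
step 4 [2y] zero: DF = P = 9019/10000 ≈ 0.901900
step 5 [2.5y] bond c/2=9/400: DF=(2009191/2000000 − 9/400·(0.982600+0.958400+0.937600+0.901900))/(1+9/400) = 8993/10000 ≈ 0.899300
step 6 [3y] bond c/2=33/800: DF=(8965531/8000000 − 33/800·(0.982600+0.958400+0.937600+0.901900+0.899300))/(1+33/800) = 8909/10000 ≈ 0.890900
step 7 [3.5y] swap r/2=1318/64389: DF=(1 − 1318/64389·(0.982600+0.958400+0.937600+0.901900+0.899300+0.890900))/(1+1318/64389) = 4341/5000 ≈ 0.868200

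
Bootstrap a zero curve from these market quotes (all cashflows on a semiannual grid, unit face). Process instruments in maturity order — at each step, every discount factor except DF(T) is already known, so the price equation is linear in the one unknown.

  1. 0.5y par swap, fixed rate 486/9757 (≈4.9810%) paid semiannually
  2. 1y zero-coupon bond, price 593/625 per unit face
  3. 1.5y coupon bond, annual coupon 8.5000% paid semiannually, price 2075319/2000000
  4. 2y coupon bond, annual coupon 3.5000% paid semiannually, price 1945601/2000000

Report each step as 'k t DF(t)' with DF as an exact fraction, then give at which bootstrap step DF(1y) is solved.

step 1 [0.5y] swap r/2=243/9757: DF=(1 − 243/9757·(0))/(1+243/9757) = 9757/10000 ≈ 0.975700
step 2 [1y] zero: DF = P = 593/625 ≈ 0.948800
step 3 [1.5y] bond c/2=17/400: DF=(2075319/2000000 − 17/400·(0.975700+0.948800))/(1+17/400) = 9169/10000 ≈ 0.916900
step 4 [2y] bond c/2=7/400: DF=(1945601/2000000 − 7/400·(0.975700+0.948800+0.916900))/(1+7/400) = 567/625 ≈ 0.907200

1 1/2 9757/10000
2 1 593/625
3 3/2 9169/10000
4 2 567/625
DF(1y) is solved at step 2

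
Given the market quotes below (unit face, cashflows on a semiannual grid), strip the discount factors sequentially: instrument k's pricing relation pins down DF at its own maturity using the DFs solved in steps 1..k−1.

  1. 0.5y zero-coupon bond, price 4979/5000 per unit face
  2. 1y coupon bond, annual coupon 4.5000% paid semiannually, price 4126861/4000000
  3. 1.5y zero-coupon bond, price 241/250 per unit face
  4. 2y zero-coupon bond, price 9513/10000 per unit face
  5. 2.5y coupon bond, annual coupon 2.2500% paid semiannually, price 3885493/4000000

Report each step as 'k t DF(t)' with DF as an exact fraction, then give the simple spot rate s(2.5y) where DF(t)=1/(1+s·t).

1 1/2 4979/5000
2 1 9871/10000
3 3/2 241/250
4 2 9513/10000
5 5/2 2293/2500
s(2.5y) = (1/(2293/2500) − 1)/(5/2) = 414/11465 ≈ 3.6110%

step 1 [0.5y] zero: DF = P = 4979/5000 ≈ 0.995800
step 2 [1y] bond c/2=9/400: DF=(4126861/4000000 − 9/400·(0.995800))/(1+9/400) = 9871/10000 ≈ 0.987100
step 3 [1.5y] zero: DF = P = 241/250 ≈ 0.964000
step 4 [2y] zero: DF = P = 9513/10000 ≈ 0.951300
step 5 [2.5y] bond c/2=9/800: DF=(3885493/4000000 − 9/800·(0.995800+0.987100+0.964000+0.951300))/(1+9/800) = 2293/2500 ≈ 0.917200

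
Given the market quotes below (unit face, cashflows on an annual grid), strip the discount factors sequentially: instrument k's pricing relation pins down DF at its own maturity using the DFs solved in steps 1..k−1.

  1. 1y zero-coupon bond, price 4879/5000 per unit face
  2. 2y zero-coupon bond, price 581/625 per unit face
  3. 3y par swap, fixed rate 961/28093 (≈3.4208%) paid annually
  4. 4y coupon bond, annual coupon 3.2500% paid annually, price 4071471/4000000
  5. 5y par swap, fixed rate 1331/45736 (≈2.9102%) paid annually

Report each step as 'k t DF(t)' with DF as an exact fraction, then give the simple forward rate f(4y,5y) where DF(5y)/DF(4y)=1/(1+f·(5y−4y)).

1 1 4879/5000
2 2 581/625
3 3 9039/10000
4 4 4487/5000
5 5 8669/10000
f(4y,5y) = ((4487/5000)/(8669/10000) − 1)/(1) = 305/8669 ≈ 3.5183%

step 1 [1y] zero: DF = P = 4879/5000 ≈ 0.975800
step 2 [2y] zero: DF = P = 581/625 ≈ 0.929600
step 3 [3y] swap r/1=961/28093: DF=(1 − 961/28093·(0.975800+0.929600))/(1+961/28093) = 9039/10000 ≈ 0.903900
step 4 [4y] bond c/1=13/400: DF=(4071471/4000000 − 13/400·(0.975800+0.929600+0.903900))/(1+13/400) = 4487/5000 ≈ 0.897400
step 5 [5y] swap r/1=1331/45736: DF=(1 − 1331/45736·(0.975800+0.929600+0.903900+0.897400))/(1+1331/45736) = 8669/10000 ≈ 0.866900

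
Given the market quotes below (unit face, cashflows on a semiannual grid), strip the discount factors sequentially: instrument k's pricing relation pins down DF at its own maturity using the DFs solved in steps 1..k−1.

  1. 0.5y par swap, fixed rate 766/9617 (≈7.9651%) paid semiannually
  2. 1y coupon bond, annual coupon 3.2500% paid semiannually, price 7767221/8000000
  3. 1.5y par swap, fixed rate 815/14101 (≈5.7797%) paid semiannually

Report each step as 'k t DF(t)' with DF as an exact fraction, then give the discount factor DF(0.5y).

step 1 [0.5y] swap r/2=383/9617: DF=(1 − 383/9617·(0))/(1+383/9617) = 9617/10000 ≈ 0.961700
step 2 [1y] bond c/2=13/800: DF=(7767221/8000000 − 13/800·(0.961700))/(1+13/800) = 47/50 ≈ 0.940000
step 3 [1.5y] swap r/2=815/28202: DF=(1 − 815/28202·(0.961700+0.940000))/(1+815/28202) = 1837/2000 ≈ 0.918500

1 1/2 9617/10000
2 1 47/50
3 3/2 1837/2000
DF(0.5y) = 9617/10000 ≈ 0.961700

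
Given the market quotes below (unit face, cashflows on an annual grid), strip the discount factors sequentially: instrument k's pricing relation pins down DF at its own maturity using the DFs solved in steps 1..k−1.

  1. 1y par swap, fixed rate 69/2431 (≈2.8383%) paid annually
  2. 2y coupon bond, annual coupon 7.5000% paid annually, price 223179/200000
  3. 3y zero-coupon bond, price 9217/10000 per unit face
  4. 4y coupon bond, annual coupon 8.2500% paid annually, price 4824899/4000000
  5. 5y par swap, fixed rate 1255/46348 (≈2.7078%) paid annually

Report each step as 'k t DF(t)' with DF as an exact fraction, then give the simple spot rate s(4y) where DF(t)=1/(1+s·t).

step 1 [1y] swap r/1=69/2431: DF=(1 − 69/2431·(0))/(1+69/2431) = 2431/2500 ≈ 0.972400
step 2 [2y] bond c/1=3/40: DF=(223179/200000 − 3/40·(0.972400))/(1+3/40) = 4851/5000 ≈ 0.970200
step 3 [3y] zero: DF = P = 9217/10000 ≈ 0.921700
step 4 [4y] bond c/1=33/400: DF=(4824899/4000000 − 33/400·(0.972400+0.970200+0.921700))/(1+33/400) = 112/125 ≈ 0.896000
step 5 [5y] swap r/1=1255/46348: DF=(1 − 1255/46348·(0.972400+0.970200+0.921700+0.896000))/(1+1255/46348) = 1749/2000 ≈ 0.874500

1 1 2431/2500
2 2 4851/5000
3 3 9217/10000
4 4 112/125
5 5 1749/2000
s(4y) = (1/(112/125) − 1)/(4) = 13/448 ≈ 2.9018%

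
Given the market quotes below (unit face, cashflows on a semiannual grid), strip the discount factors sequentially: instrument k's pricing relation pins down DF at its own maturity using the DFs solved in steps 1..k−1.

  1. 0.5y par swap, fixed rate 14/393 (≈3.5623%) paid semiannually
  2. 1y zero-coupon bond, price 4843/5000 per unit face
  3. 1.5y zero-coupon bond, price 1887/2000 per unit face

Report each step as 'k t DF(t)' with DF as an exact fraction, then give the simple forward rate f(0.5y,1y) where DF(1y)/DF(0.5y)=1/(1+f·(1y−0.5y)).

step 1 [0.5y] swap r/2=7/393: DF=(1 − 7/393·(0))/(1+7/393) = 393/400 ≈ 0.982500
step 2 [1y] zero: DF = P = 4843/5000 ≈ 0.968600
step 3 [1.5y] zero: DF = P = 1887/2000 ≈ 0.943500

1 1/2 393/400
2 1 4843/5000
3 3/2 1887/2000
f(0.5y,1y) = ((393/400)/(4843/5000) − 1)/(1/2) = 139/4843 ≈ 2.8701%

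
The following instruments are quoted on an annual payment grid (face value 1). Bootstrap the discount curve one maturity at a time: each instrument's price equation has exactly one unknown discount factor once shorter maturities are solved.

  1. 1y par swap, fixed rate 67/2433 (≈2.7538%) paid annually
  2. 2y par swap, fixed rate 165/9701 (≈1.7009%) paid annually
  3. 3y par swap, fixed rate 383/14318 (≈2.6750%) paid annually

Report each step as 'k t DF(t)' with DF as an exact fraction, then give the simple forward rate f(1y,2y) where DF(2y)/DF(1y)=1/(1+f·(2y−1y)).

step 1 [1y] swap r/1=67/2433: DF=(1 − 67/2433·(0))/(1+67/2433) = 2433/2500 ≈ 0.973200
step 2 [2y] swap r/1=165/9701: DF=(1 − 165/9701·(0.973200))/(1+165/9701) = 967/1000 ≈ 0.967000
step 3 [3y] swap r/1=383/14318: DF=(1 − 383/14318·(0.973200+0.967000))/(1+383/14318) = 4617/5000 ≈ 0.923400

1 1 2433/2500
2 2 967/1000
3 3 4617/5000
f(1y,2y) = ((2433/2500)/(967/1000) − 1)/(1) = 31/4835 ≈ 0.6412%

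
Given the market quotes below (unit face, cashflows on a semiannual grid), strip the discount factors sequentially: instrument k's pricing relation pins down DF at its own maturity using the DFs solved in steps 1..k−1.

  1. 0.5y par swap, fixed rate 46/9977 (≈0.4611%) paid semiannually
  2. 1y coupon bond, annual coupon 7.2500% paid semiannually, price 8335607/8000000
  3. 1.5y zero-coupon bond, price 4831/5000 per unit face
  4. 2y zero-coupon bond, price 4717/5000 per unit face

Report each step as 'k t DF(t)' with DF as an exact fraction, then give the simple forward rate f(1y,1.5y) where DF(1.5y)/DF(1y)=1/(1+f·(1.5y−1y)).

1 1/2 9977/10000
2 1 4853/5000
3 3/2 4831/5000
4 2 4717/5000
f(1y,1.5y) = ((4853/5000)/(4831/5000) − 1)/(1/2) = 44/4831 ≈ 0.9108%

step 1 [0.5y] swap r/2=23/9977: DF=(1 − 23/9977·(0))/(1+23/9977) = 9977/10000 ≈ 0.997700
step 2 [1y] bond c/2=29/800: DF=(8335607/8000000 − 29/800·(0.997700))/(1+29/800) = 4853/5000 ≈ 0.970600
step 3 [1.5y] zero: DF = P = 4831/5000 ≈ 0.966200
step 4 [2y] zero: DF = P = 4717/5000 ≈ 0.943400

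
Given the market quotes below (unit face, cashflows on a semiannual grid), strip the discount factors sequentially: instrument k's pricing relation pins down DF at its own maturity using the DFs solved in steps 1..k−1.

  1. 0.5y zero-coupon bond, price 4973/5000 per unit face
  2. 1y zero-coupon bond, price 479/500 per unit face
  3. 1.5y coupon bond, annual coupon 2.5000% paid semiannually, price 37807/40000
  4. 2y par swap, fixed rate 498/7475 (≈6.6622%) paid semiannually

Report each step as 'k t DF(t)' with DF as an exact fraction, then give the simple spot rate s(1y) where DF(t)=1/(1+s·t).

1 1/2 4973/5000
2 1 479/500
3 3/2 4547/5000
4 2 1751/2000
s(1y) = (1/(479/500) − 1)/(1) = 21/479 ≈ 4.3841%

step 1 [0.5y] zero: DF = P = 4973/5000 ≈ 0.994600
step 2 [1y] zero: DF = P = 479/500 ≈ 0.958000
step 3 [1.5y] bond c/2=1/80: DF=(37807/40000 − 1/80·(0.994600+0.958000))/(1+1/80) = 4547/5000 ≈ 0.909400
step 4 [2y] swap r/2=249/7475: DF=(1 − 249/7475·(0.994600+0.958000+0.909400))/(1+249/7475) = 1751/2000 ≈ 0.875500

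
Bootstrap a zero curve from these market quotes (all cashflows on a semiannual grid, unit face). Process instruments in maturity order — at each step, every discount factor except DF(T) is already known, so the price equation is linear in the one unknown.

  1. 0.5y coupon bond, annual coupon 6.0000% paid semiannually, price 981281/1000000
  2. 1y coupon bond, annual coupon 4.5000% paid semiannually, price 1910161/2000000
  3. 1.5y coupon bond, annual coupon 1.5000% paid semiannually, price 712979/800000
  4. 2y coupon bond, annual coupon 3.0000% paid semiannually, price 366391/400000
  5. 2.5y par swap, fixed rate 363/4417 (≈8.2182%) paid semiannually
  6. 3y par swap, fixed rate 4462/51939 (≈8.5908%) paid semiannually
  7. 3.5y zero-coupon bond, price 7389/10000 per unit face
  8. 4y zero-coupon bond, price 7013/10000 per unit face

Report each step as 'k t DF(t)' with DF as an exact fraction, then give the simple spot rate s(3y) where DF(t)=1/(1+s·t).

step 1 [0.5y] bond c/2=3/100: DF=(981281/1000000 − 3/100·(0))/(1+3/100) = 9527/10000 ≈ 0.952700
step 2 [1y] bond c/2=9/400: DF=(1910161/2000000 − 9/400·(0.952700))/(1+9/400) = 9131/10000 ≈ 0.913100
step 3 [1.5y] bond c/2=3/400: DF=(712979/800000 − 3/400·(0.952700+0.913100))/(1+3/400) = 8707/10000 ≈ 0.870700
step 4 [2y] bond c/2=3/200: DF=(366391/400000 − 3/200·(0.952700+0.913100+0.870700))/(1+3/200) = 431/500 ≈ 0.862000
step 5 [2.5y] swap r/2=363/8834: DF=(1 − 363/8834·(0.952700+0.913100+0.870700+0.862000))/(1+363/8834) = 1637/2000 ≈ 0.818500
step 6 [3y] swap r/2=2231/51939: DF=(1 − 2231/51939·(0.952700+0.913100+0.870700+0.862000+0.818500))/(1+2231/51939) = 7769/10000 ≈ 0.776900
step 7 [3.5y] zero: DF = P = 7389/10000 ≈ 0.738900
step 8 [4y] zero: DF = P = 7013/10000 ≈ 0.701300

1 1/2 9527/10000
2 1 9131/10000
3 3/2 8707/10000
4 2 431/500
5 5/2 1637/2000
6 3 7769/10000
7 7/2 7389/10000
8 4 7013/10000
s(3y) = (1/(7769/10000) − 1)/(3) = 2231/23307 ≈ 9.5722%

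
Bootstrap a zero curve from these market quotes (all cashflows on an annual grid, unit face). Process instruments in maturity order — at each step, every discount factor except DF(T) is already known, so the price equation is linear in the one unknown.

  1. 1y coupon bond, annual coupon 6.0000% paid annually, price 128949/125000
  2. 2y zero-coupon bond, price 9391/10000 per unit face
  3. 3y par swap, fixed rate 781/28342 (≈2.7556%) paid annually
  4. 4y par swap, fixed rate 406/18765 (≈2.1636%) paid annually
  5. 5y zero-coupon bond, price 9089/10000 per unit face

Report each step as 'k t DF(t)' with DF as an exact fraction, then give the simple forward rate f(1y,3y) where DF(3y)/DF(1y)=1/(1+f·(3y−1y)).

step 1 [1y] bond c/1=3/50: DF=(128949/125000 − 3/50·(0))/(1+3/50) = 2433/2500 ≈ 0.973200
step 2 [2y] zero: DF = P = 9391/10000 ≈ 0.939100
step 3 [3y] swap r/1=781/28342: DF=(1 − 781/28342·(0.973200+0.939100))/(1+781/28342) = 9219/10000 ≈ 0.921900
step 4 [4y] swap r/1=406/18765: DF=(1 − 406/18765·(0.973200+0.939100+0.921900))/(1+406/18765) = 2297/2500 ≈ 0.918800
step 5 [5y] zero: DF = P = 9089/10000 ≈ 0.908900

1 1 2433/2500
2 2 9391/10000
3 3 9219/10000
4 4 2297/2500
5 5 9089/10000
f(1y,3y) = ((2433/2500)/(9219/10000) − 1)/(2) = 171/6146 ≈ 2.7823%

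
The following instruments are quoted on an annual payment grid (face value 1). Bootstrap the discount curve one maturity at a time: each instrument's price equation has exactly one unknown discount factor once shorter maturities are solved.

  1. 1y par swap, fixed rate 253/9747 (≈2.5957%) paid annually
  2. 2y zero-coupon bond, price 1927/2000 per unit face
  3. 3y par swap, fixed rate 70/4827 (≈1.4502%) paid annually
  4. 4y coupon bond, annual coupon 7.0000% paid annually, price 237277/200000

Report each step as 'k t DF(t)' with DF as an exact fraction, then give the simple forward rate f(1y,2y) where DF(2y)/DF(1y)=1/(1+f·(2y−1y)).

step 1 [1y] swap r/1=253/9747: DF=(1 − 253/9747·(0))/(1+253/9747) = 9747/10000 ≈ 0.974700
step 2 [2y] zero: DF = P = 1927/2000 ≈ 0.963500
step 3 [3y] swap r/1=70/4827: DF=(1 − 70/4827·(0.974700+0.963500))/(1+70/4827) = 479/500 ≈ 0.958000
step 4 [4y] bond c/1=7/100: DF=(237277/200000 − 7/100·(0.974700+0.963500+0.958000))/(1+7/100) = 9193/10000 ≈ 0.919300

1 1 9747/10000
2 2 1927/2000
3 3 479/500
4 4 9193/10000
f(1y,2y) = ((9747/10000)/(1927/2000) − 1)/(1) = 112/9635 ≈ 1.1624%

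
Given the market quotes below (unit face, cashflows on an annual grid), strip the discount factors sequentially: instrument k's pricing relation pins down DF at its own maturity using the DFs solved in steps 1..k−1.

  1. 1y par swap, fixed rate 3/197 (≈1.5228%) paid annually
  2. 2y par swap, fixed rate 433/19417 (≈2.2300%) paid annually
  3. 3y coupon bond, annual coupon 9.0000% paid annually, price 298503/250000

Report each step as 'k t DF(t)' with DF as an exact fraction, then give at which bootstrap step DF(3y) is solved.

1 1 197/200
2 2 9567/10000
3 3 9351/10000
DF(3y) is solved at step 3

step 1 [1y] swap r/1=3/197: DF=(1 − 3/197·(0))/(1+3/197) = 197/200 ≈ 0.985000
step 2 [2y] swap r/1=433/19417: DF=(1 − 433/19417·(0.985000))/(1+433/19417) = 9567/10000 ≈ 0.956700
step 3 [3y] bond c/1=9/100: DF=(298503/250000 − 9/100·(0.985000+0.956700))/(1+9/100) = 9351/10000 ≈ 0.935100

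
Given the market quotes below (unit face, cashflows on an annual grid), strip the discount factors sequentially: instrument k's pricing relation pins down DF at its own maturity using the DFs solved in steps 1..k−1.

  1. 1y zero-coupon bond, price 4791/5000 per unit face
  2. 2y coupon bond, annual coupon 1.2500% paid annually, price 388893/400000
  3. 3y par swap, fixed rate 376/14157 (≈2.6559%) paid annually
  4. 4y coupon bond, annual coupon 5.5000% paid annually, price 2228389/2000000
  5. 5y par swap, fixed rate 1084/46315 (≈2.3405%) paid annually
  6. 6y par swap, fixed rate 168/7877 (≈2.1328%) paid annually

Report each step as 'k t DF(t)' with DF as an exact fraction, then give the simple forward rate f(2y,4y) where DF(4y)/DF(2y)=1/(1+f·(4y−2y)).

1 1 4791/5000
2 2 2371/2500
3 3 578/625
4 4 1817/2000
5 5 2229/2500
6 6 1103/1250
f(2y,4y) = ((2371/2500)/(1817/2000) − 1)/(2) = 399/18170 ≈ 2.1959%

step 1 [1y] zero: DF = P = 4791/5000 ≈ 0.958200
step 2 [2y] bond c/1=1/80: DF=(388893/400000 − 1/80·(0.958200))/(1+1/80) = 2371/2500 ≈ 0.948400
step 3 [3y] swap r/1=376/14157: DF=(1 − 376/14157·(0.958200+0.948400))/(1+376/14157) = 578/625 ≈ 0.924800
step 4 [4y] bond c/1=11/200: DF=(2228389/2000000 − 11/200·(0.958200+0.948400+0.924800))/(1+11/200) = 1817/2000 ≈ 0.908500
step 5 [5y] swap r/1=1084/46315: DF=(1 − 1084/46315·(0.958200+0.948400+0.924800+0.908500))/(1+1084/46315) = 2229/2500 ≈ 0.891600
step 6 [6y] swap r/1=168/7877: DF=(1 − 168/7877·(0.958200+0.948400+0.924800+0.908500+0.891600))/(1+168/7877) = 1103/1250 ≈ 0.882400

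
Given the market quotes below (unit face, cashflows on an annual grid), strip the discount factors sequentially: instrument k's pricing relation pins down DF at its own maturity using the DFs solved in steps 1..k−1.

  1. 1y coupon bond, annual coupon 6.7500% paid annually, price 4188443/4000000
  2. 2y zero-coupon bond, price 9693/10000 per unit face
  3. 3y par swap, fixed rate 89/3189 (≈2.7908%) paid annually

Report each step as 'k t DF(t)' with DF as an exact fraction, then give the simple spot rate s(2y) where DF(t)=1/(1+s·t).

step 1 [1y] bond c/1=27/400: DF=(4188443/4000000 − 27/400·(0))/(1+27/400) = 9809/10000 ≈ 0.980900
step 2 [2y] zero: DF = P = 9693/10000 ≈ 0.969300
step 3 [3y] swap r/1=89/3189: DF=(1 − 89/3189·(0.980900+0.969300))/(1+89/3189) = 9199/10000 ≈ 0.919900

1 1 9809/10000
2 2 9693/10000
3 3 9199/10000
s(2y) = (1/(9693/10000) − 1)/(2) = 307/19386 ≈ 1.5836%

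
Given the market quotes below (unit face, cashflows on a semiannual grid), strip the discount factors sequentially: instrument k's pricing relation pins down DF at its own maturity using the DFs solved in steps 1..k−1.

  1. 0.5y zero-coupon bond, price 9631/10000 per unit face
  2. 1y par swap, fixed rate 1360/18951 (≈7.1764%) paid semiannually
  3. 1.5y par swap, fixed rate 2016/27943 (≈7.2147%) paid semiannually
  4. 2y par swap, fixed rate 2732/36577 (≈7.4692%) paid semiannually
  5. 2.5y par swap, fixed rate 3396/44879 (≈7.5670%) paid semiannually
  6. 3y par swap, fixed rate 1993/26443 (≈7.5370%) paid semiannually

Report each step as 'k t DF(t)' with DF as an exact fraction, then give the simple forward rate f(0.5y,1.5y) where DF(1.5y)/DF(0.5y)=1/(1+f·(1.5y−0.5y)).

1 1/2 9631/10000
2 1 233/250
3 3/2 562/625
4 2 4317/5000
5 5/2 4151/5000
6 3 8007/10000
f(0.5y,1.5y) = ((9631/10000)/(562/625) − 1)/(1) = 639/8992 ≈ 7.1063%

step 1 [0.5y] zero: DF = P = 9631/10000 ≈ 0.963100
step 2 [1y] swap r/2=680/18951: DF=(1 − 680/18951·(0.963100))/(1+680/18951) = 233/250 ≈ 0.932000
step 3 [1.5y] swap r/2=1008/27943: DF=(1 − 1008/27943·(0.963100+0.932000))/(1+1008/27943) = 562/625 ≈ 0.899200
step 4 [2y] swap r/2=1366/36577: DF=(1 − 1366/36577·(0.963100+0.932000+0.899200))/(1+1366/36577) = 4317/5000 ≈ 0.863400
step 5 [2.5y] swap r/2=1698/44879: DF=(1 − 1698/44879·(0.963100+0.932000+0.899200+0.863400))/(1+1698/44879) = 4151/5000 ≈ 0.830200
step 6 [3y] swap r/2=1993/52886: DF=(1 − 1993/52886·(0.963100+0.932000+0.899200+0.863400+0.830200))/(1+1993/52886) = 8007/10000 ≈ 0.800700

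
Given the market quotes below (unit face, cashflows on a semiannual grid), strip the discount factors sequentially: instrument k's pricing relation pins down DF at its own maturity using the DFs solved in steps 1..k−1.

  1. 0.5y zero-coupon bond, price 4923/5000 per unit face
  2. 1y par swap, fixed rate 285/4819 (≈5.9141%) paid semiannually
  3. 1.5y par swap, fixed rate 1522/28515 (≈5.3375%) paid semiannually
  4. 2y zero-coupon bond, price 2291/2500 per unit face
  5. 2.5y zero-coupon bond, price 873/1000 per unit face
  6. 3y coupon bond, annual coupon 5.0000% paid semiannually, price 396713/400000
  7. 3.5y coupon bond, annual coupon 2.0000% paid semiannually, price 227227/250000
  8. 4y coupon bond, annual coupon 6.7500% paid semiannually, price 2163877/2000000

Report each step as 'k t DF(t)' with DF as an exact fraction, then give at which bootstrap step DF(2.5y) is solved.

step 1 [0.5y] zero: DF = P = 4923/5000 ≈ 0.984600
step 2 [1y] swap r/2=285/9638: DF=(1 − 285/9638·(0.984600))/(1+285/9638) = 943/1000 ≈ 0.943000
step 3 [1.5y] swap r/2=761/28515: DF=(1 − 761/28515·(0.984600+0.943000))/(1+761/28515) = 9239/10000 ≈ 0.923900
step 4 [2y] zero: DF = P = 2291/2500 ≈ 0.916400
step 5 [2.5y] zero: DF = P = 873/1000 ≈ 0.873000
step 6 [3y] bond c/2=1/40: DF=(396713/400000 − 1/40·(0.984600+0.943000+0.923900+0.916400+0.873000))/(1+1/40) = 534/625 ≈ 0.854400
step 7 [3.5y] bond c/2=1/100: DF=(227227/250000 − 1/100·(0.984600+0.943000+0.923900+0.916400+0.873000+0.854400))/(1+1/100) = 1691/2000 ≈ 0.845500
step 8 [4y] bond c/2=27/800: DF=(2163877/2000000 − 27/800·(0.984600+0.943000+0.923900+0.916400+0.873000+0.854400+0.845500))/(1+27/800) = 2099/2500 ≈ 0.839600

1 1/2 4923/5000
2 1 943/1000
3 3/2 9239/10000
4 2 2291/2500
5 5/2 873/1000
6 3 534/625
7 7/2 1691/2000
8 4 2099/2500
DF(2.5y) is solved at step 5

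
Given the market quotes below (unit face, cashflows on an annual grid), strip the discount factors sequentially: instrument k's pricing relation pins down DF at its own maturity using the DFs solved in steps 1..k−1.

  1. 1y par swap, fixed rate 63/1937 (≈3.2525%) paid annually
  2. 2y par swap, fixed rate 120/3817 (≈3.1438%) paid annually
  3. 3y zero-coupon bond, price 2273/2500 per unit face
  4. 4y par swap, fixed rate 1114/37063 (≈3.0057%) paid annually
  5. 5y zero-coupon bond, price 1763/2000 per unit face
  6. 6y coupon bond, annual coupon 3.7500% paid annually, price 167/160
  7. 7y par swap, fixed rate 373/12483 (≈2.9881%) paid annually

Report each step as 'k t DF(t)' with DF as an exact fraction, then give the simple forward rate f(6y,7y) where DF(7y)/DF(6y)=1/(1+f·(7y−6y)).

1 1 1937/2000
2 2 47/50
3 3 2273/2500
4 4 4443/5000
5 5 1763/2000
6 6 4201/5000
7 7 1627/2000
f(6y,7y) = ((4201/5000)/(1627/2000) − 1)/(1) = 267/8135 ≈ 3.2821%

step 1 [1y] swap r/1=63/1937: DF=(1 − 63/1937·(0))/(1+63/1937) = 1937/2000 ≈ 0.968500
step 2 [2y] swap r/1=120/3817: DF=(1 − 120/3817·(0.968500))/(1+120/3817) = 47/50 ≈ 0.940000
step 3 [3y] zero: DF = P = 2273/2500 ≈ 0.909200
step 4 [4y] swap r/1=1114/37063: DF=(1 − 1114/37063·(0.968500+0.940000+0.909200))/(1+1114/37063) = 4443/5000 ≈ 0.888600
step 5 [5y] zero: DF = P = 1763/2000 ≈ 0.881500
step 6 [6y] bond c/1=3/80: DF=(167/160 − 3/80·(0.968500+0.940000+0.909200+0.888600+0.881500))/(1+3/80) = 4201/5000 ≈ 0.840200
step 7 [7y] swap r/1=373/12483: DF=(1 − 373/12483·(0.968500+0.940000+0.909200+0.888600+0.881500+0.840200))/(1+373/12483) = 1627/2000 ≈ 0.813500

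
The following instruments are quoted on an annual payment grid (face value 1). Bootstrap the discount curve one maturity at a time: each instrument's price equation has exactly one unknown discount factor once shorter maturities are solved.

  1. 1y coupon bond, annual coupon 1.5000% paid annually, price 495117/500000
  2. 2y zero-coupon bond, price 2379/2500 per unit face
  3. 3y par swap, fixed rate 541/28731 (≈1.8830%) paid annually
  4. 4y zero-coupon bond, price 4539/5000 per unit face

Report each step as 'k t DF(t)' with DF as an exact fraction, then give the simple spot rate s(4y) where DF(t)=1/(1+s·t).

step 1 [1y] bond c/1=3/200: DF=(495117/500000 − 3/200·(0))/(1+3/200) = 2439/2500 ≈ 0.975600
step 2 [2y] zero: DF = P = 2379/2500 ≈ 0.951600
step 3 [3y] swap r/1=541/28731: DF=(1 − 541/28731·(0.975600+0.951600))/(1+541/28731) = 9459/10000 ≈ 0.945900
step 4 [4y] zero: DF = P = 4539/5000 ≈ 0.907800

1 1 2439/2500
2 2 2379/2500
3 3 9459/10000
4 4 4539/5000
s(4y) = (1/(4539/5000) − 1)/(4) = 461/18156 ≈ 2.5391%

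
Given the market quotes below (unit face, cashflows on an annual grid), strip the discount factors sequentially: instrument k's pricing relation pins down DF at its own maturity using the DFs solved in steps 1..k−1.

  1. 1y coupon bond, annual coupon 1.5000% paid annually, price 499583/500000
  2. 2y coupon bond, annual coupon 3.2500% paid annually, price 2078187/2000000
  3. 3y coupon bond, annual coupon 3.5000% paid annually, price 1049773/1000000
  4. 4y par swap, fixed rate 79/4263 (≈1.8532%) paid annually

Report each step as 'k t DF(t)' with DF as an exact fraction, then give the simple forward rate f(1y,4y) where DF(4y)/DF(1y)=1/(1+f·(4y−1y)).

step 1 [1y] bond c/1=3/200: DF=(499583/500000 − 3/200·(0))/(1+3/200) = 2461/2500 ≈ 0.984400
step 2 [2y] bond c/1=13/400: DF=(2078187/2000000 − 13/400·(0.984400))/(1+13/400) = 4877/5000 ≈ 0.975400
step 3 [3y] bond c/1=7/200: DF=(1049773/1000000 − 7/200·(0.984400+0.975400))/(1+7/200) = 237/250 ≈ 0.948000
step 4 [4y] swap r/1=79/4263: DF=(1 − 79/4263·(0.984400+0.975400+0.948000))/(1+79/4263) = 9289/10000 ≈ 0.928900

1 1 2461/2500
2 2 4877/5000
3 3 237/250
4 4 9289/10000
f(1y,4y) = ((2461/2500)/(9289/10000) − 1)/(3) = 185/9289 ≈ 1.9916%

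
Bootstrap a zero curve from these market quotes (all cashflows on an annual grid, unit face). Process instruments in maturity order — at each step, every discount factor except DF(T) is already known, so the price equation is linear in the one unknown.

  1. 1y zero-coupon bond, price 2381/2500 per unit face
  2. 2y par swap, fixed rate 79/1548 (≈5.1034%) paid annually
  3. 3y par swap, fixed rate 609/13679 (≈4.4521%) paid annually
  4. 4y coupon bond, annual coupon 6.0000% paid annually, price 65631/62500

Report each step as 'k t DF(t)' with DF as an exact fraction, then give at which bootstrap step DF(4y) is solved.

1 1 2381/2500
2 2 2263/2500
3 3 4391/5000
4 4 4179/5000
DF(4y) is solved at step 4

step 1 [1y] zero: DF = P = 2381/2500 ≈ 0.952400
step 2 [2y] swap r/1=79/1548: DF=(1 − 79/1548·(0.952400))/(1+79/1548) = 2263/2500 ≈ 0.905200
step 3 [3y] swap r/1=609/13679: DF=(1 − 609/13679·(0.952400+0.905200))/(1+609/13679) = 4391/5000 ≈ 0.878200
step 4 [4y] bond c/1=3/50: DF=(65631/62500 − 3/50·(0.952400+0.905200+0.878200))/(1+3/50) = 4179/5000 ≈ 0.835800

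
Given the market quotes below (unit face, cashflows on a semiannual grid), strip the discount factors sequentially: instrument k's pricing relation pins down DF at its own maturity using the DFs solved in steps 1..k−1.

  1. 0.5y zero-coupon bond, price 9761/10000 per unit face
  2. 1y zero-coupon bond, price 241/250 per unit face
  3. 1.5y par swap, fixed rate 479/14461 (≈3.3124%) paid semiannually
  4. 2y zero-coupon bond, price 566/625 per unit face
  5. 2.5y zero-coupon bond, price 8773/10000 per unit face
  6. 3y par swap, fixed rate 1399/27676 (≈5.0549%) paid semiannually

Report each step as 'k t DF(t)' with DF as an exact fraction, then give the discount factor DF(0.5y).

1 1/2 9761/10000
2 1 241/250
3 3/2 9521/10000
4 2 566/625
5 5/2 8773/10000
6 3 8601/10000
DF(0.5y) = 9761/10000 ≈ 0.976100

step 1 [0.5y] zero: DF = P = 9761/10000 ≈ 0.976100
step 2 [1y] zero: DF = P = 241/250 ≈ 0.964000
step 3 [1.5y] swap r/2=479/28922: DF=(1 − 479/28922·(0.976100+0.964000))/(1+479/28922) = 9521/10000 ≈ 0.952100
step 4 [2y] zero: DF = P = 566/625 ≈ 0.905600
step 5 [2.5y] zero: DF = P = 8773/10000 ≈ 0.877300
step 6 [3y] swap r/2=1399/55352: DF=(1 − 1399/55352·(0.976100+0.964000+0.952100+0.905600+0.877300))/(1+1399/55352) = 8601/10000 ≈ 0.860100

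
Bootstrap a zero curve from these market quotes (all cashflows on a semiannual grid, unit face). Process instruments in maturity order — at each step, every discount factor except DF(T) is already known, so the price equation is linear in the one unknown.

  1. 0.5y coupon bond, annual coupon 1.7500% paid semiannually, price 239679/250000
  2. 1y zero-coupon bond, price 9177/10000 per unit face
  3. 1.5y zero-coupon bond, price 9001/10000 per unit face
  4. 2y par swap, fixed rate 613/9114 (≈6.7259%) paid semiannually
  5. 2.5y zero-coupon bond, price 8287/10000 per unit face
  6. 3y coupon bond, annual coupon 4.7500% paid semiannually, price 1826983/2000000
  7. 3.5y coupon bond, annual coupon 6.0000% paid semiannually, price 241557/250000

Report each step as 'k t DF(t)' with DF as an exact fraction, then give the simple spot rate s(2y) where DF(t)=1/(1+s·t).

step 1 [0.5y] bond c/2=7/800: DF=(239679/250000 − 7/800·(0))/(1+7/800) = 594/625 ≈ 0.950400
step 2 [1y] zero: DF = P = 9177/10000 ≈ 0.917700
step 3 [1.5y] zero: DF = P = 9001/10000 ≈ 0.900100
step 4 [2y] swap r/2=613/18228: DF=(1 − 613/18228·(0.950400+0.917700+0.900100))/(1+613/18228) = 4387/5000 ≈ 0.877400
step 5 [2.5y] zero: DF = P = 8287/10000 ≈ 0.828700
step 6 [3y] bond c/2=19/800: DF=(1826983/2000000 − 19/800·(0.950400+0.917700+0.900100+0.877400+0.828700))/(1+19/800) = 1577/2000 ≈ 0.788500
step 7 [3.5y] bond c/2=3/100: DF=(241557/250000 − 3/100·(0.950400+0.917700+0.900100+0.877400+0.828700+0.788500))/(1+3/100) = 981/1250 ≈ 0.784800

1 1/2 594/625
2 1 9177/10000
3 3/2 9001/10000
4 2 4387/5000
5 5/2 8287/10000
6 3 1577/2000
7 7/2 981/1250
s(2y) = (1/(4387/5000) − 1)/(2) = 613/8774 ≈ 6.9866%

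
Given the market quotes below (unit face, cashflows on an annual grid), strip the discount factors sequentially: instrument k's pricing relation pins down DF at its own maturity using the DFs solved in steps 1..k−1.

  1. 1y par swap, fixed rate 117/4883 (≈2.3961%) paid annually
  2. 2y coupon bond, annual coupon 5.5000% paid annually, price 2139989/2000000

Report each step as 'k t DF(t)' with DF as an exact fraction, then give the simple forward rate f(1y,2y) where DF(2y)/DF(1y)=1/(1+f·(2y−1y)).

step 1 [1y] swap r/1=117/4883: DF=(1 − 117/4883·(0))/(1+117/4883) = 4883/5000 ≈ 0.976600
step 2 [2y] bond c/1=11/200: DF=(2139989/2000000 − 11/200·(0.976600))/(1+11/200) = 9633/10000 ≈ 0.963300

1 1 4883/5000
2 2 9633/10000
f(1y,2y) = ((4883/5000)/(9633/10000) − 1)/(1) = 7/507 ≈ 1.3807%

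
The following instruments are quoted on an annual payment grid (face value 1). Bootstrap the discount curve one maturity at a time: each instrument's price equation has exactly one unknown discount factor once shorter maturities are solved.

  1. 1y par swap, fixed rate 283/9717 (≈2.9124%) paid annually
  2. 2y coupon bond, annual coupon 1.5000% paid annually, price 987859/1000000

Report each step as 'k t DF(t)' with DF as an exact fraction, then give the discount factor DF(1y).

step 1 [1y] swap r/1=283/9717: DF=(1 − 283/9717·(0))/(1+283/9717) = 9717/10000 ≈ 0.971700
step 2 [2y] bond c/1=3/200: DF=(987859/1000000 − 3/200·(0.971700))/(1+3/200) = 9589/10000 ≈ 0.958900

1 1 9717/10000
2 2 9589/10000
DF(1y) = 9717/10000 ≈ 0.971700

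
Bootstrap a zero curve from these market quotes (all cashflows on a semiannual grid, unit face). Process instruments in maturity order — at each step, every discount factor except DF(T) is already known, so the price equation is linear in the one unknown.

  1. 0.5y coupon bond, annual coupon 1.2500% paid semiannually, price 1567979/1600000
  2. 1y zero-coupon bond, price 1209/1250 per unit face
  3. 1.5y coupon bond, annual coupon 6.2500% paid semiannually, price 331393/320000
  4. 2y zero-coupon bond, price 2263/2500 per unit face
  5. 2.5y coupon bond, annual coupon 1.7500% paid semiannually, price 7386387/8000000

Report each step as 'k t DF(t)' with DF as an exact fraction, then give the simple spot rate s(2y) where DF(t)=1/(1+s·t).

1 1/2 9739/10000
2 1 1209/1250
3 3/2 4727/5000
4 2 2263/2500
5 5/2 1103/1250
s(2y) = (1/(2263/2500) − 1)/(2) = 237/4526 ≈ 5.2364%

step 1 [0.5y] bond c/2=1/160: DF=(1567979/1600000 − 1/160·(0))/(1+1/160) = 9739/10000 ≈ 0.973900
step 2 [1y] zero: DF = P = 1209/1250 ≈ 0.967200
step 3 [1.5y] bond c/2=1/32: DF=(331393/320000 − 1/32·(0.973900+0.967200))/(1+1/32) = 4727/5000 ≈ 0.945400
step 4 [2y] zero: DF = P = 2263/2500 ≈ 0.905200
step 5 [2.5y] bond c/2=7/800: DF=(7386387/8000000 − 7/800·(0.973900+0.967200+0.945400+0.905200))/(1+7/800) = 1103/1250 ≈ 0.882400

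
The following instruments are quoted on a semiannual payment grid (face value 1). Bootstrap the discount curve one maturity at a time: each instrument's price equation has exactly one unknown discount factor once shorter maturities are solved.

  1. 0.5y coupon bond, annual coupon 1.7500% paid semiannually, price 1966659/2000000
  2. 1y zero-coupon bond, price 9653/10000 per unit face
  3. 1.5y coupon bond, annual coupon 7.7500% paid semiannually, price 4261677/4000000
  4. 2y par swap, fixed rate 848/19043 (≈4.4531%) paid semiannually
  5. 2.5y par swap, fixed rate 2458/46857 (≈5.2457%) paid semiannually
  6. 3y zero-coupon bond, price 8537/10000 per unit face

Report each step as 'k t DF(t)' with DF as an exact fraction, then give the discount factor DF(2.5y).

step 1 [0.5y] bond c/2=7/800: DF=(1966659/2000000 − 7/800·(0))/(1+7/800) = 2437/2500 ≈ 0.974800
step 2 [1y] zero: DF = P = 9653/10000 ≈ 0.965300
step 3 [1.5y] bond c/2=31/800: DF=(4261677/4000000 − 31/800·(0.974800+0.965300))/(1+31/800) = 9533/10000 ≈ 0.953300
step 4 [2y] swap r/2=424/19043: DF=(1 − 424/19043·(0.974800+0.965300+0.953300))/(1+424/19043) = 572/625 ≈ 0.915200
step 5 [2.5y] swap r/2=1229/46857: DF=(1 − 1229/46857·(0.974800+0.965300+0.953300+0.915200))/(1+1229/46857) = 8771/10000 ≈ 0.877100
step 6 [3y] zero: DF = P = 8537/10000 ≈ 0.853700

1 1/2 2437/2500
2 1 9653/10000
3 3/2 9533/10000
4 2 572/625
5 5/2 8771/10000
6 3 8537/10000
DF(2.5y) = 8771/10000 ≈ 0.877100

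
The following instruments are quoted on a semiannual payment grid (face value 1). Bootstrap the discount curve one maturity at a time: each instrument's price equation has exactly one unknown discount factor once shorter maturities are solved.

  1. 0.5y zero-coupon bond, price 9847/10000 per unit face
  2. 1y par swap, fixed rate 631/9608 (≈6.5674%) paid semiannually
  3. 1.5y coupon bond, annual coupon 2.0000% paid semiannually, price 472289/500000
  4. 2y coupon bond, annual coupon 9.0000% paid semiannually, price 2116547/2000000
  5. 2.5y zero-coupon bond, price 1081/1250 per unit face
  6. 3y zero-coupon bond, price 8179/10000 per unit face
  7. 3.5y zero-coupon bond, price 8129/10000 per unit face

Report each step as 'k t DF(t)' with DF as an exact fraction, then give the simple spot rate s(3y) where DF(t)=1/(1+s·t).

1 1/2 9847/10000
2 1 9369/10000
3 3/2 4581/5000
4 2 1781/2000
5 5/2 1081/1250
6 3 8179/10000
7 7/2 8129/10000
s(3y) = (1/(8179/10000) − 1)/(3) = 607/8179 ≈ 7.4214%

step 1 [0.5y] zero: DF = P = 9847/10000 ≈ 0.984700
step 2 [1y] swap r/2=631/19216: DF=(1 − 631/19216·(0.984700))/(1+631/19216) = 9369/10000 ≈ 0.936900
step 3 [1.5y] bond c/2=1/100: DF=(472289/500000 − 1/100·(0.984700+0.936900))/(1+1/100) = 4581/5000 ≈ 0.916200
step 4 [2y] bond c/2=9/200: DF=(2116547/2000000 − 9/200·(0.984700+0.936900+0.916200))/(1+9/200) = 1781/2000 ≈ 0.890500
step 5 [2.5y] zero: DF = P = 1081/1250 ≈ 0.864800
step 6 [3y] zero: DF = P = 8179/10000 ≈ 0.817900
step 7 [3.5y] zero: DF = P = 8129/10000 ≈ 0.812900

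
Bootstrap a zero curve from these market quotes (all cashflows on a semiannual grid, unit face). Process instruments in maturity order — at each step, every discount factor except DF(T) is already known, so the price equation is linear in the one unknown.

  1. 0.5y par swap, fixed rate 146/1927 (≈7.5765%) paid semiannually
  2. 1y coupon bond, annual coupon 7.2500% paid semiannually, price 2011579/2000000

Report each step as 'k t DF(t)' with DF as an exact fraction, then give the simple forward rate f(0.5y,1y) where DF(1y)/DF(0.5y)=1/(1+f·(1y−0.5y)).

1 1/2 1927/2000
2 1 9369/10000
f(0.5y,1y) = ((1927/2000)/(9369/10000) − 1)/(1/2) = 532/9369 ≈ 5.6783%

step 1 [0.5y] swap r/2=73/1927: DF=(1 − 73/1927·(0))/(1+73/1927) = 1927/2000 ≈ 0.963500
step 2 [1y] bond c/2=29/800: DF=(2011579/2000000 − 29/800·(0.963500))/(1+29/800) = 9369/10000 ≈ 0.936900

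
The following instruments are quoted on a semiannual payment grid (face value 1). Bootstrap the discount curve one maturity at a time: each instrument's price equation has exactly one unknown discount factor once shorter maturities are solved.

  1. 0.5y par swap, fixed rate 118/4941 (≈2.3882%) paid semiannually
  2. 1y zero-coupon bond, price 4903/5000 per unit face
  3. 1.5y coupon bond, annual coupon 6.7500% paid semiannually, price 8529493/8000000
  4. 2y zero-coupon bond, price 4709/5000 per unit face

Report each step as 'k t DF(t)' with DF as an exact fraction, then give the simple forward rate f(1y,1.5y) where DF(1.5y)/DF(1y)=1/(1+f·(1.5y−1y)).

step 1 [0.5y] swap r/2=59/4941: DF=(1 − 59/4941·(0))/(1+59/4941) = 4941/5000 ≈ 0.988200
step 2 [1y] zero: DF = P = 4903/5000 ≈ 0.980600
step 3 [1.5y] bond c/2=27/800: DF=(8529493/8000000 − 27/800·(0.988200+0.980600))/(1+27/800) = 9671/10000 ≈ 0.967100
step 4 [2y] zero: DF = P = 4709/5000 ≈ 0.941800

1 1/2 4941/5000
2 1 4903/5000
3 3/2 9671/10000
4 2 4709/5000
f(1y,1.5y) = ((4903/5000)/(9671/10000) − 1)/(1/2) = 270/9671 ≈ 2.7919%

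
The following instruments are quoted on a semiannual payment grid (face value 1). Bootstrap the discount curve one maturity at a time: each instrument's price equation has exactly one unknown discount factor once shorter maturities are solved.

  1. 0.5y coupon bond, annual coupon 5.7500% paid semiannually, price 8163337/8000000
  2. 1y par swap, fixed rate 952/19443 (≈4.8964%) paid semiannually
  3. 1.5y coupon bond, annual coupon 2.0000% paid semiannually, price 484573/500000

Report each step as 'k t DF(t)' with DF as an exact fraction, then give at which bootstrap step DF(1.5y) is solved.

step 1 [0.5y] bond c/2=23/800: DF=(8163337/8000000 − 23/800·(0))/(1+23/800) = 9919/10000 ≈ 0.991900
step 2 [1y] swap r/2=476/19443: DF=(1 − 476/19443·(0.991900))/(1+476/19443) = 2381/2500 ≈ 0.952400
step 3 [1.5y] bond c/2=1/100: DF=(484573/500000 − 1/100·(0.991900+0.952400))/(1+1/100) = 9403/10000 ≈ 0.940300

1 1/2 9919/10000
2 1 2381/2500
3 3/2 9403/10000
DF(1.5y) is solved at step 3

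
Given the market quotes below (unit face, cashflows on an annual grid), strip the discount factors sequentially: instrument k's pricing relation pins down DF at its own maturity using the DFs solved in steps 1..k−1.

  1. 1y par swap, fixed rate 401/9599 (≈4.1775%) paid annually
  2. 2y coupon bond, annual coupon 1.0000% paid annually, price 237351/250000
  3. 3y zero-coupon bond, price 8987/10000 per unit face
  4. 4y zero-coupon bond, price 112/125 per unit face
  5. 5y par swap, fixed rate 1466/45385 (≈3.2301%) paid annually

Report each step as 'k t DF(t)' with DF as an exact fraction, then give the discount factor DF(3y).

1 1 9599/10000
2 2 1861/2000
3 3 8987/10000
4 4 112/125
5 5 4267/5000
DF(3y) = 8987/10000 ≈ 0.898700

step 1 [1y] swap r/1=401/9599: DF=(1 − 401/9599·(0))/(1+401/9599) = 9599/10000 ≈ 0.959900
step 2 [2y] bond c/1=1/100: DF=(237351/250000 − 1/100·(0.959900))/(1+1/100) = 1861/2000 ≈ 0.930500
step 3 [3y] zero: DF = P = 8987/10000 ≈ 0.898700
step 4 [4y] zero: DF = P = 112/125 ≈ 0.896000
step 5 [5y] swap r/1=1466/45385: DF=(1 − 1466/45385·(0.959900+0.930500+0.898700+0.896000))/(1+1466/45385) = 4267/5000 ≈ 0.853400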